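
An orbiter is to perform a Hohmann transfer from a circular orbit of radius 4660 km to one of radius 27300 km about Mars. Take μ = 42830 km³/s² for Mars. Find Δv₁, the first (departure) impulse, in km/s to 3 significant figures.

Δv₁ = 0.931 km/s

The Hohmann ellipse has a_t = (r₁ + r₂)/2 = 15980 km.
On the circular orbit at r = 4660 km, v_c = √(μ/r) = 3.03166 km/s.
Transfer-orbit speed at the same r (vis-viva, a = a_t): v_t = √[μ(2/r − 1/a_t)] = 3.96254 km/s.
Δv₁ = |v_t − v_c| = |3.96254 − 3.03166| = 0.9309 km/s.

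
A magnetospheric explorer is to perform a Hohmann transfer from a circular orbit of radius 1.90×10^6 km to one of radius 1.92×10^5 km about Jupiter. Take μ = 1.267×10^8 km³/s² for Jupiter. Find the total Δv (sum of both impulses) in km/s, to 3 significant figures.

Δv = 13.6 km/s

The Hohmann ellipse has a_t = (r₁ + r₂)/2 = 1.046×10^6 km.
At r₁ the circular-orbit speed is v₁ = √(μ/r₁) = 8.166 km/s.
On the transfer ellipse at r₁, vis-viva gives v_a = √[μ(2/r₁ − 1/a_t)] = 3.499 km/s.
First burn Δv₁ = |v_a − v₁| = 4.667 km/s.
At r₂, v₂ = √(μ/r₂) = 25.6884 km/s.
Transfer-orbit speed at r₂: v_p = √[μ(2/r₂ − 1/a_t)] = 34.6217 km/s.
Second burn Δv₂ = |v₂ − v_p| = 8.933 km/s.
Total Δv = Δv₁ + Δv₂ = 13.60 km/s.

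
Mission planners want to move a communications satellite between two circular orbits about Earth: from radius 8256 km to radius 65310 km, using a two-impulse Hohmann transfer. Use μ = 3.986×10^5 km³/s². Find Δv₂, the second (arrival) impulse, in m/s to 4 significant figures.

Δv₂ = 1300 m/s

Transfer-ellipse semi-major axis a_t = (r₁ + r₂)/2 = (8256 + 65310)/2 = 36783 km.
Circular speed at r = 65310 km: v_c = √(μ/r) = 2.470 km/s.
Vis-viva on the transfer ellipse at r = 65310 km gives v_t = √[μ(2/r − 1/a_t)] = 1.170 km/s.
Δv₂ = |v_t − v_c| = |1.170 − 2.470| = 1.300 km/s.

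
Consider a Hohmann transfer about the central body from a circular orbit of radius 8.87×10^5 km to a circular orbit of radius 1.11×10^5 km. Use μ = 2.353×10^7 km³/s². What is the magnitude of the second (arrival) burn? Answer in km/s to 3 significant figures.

The Hohmann ellipse has a_t = (r₁ + r₂)/2 = 4.990×10^5 km.
On the circular orbit at r = 1.110×10^5 km, v_c = √(μ/r) = 14.560 km/s.
Transfer-orbit speed at the same r (vis-viva, a = a_t): v_t = √[μ(2/r − 1/a_t)] = 19.412 km/s.
Δv₂ = |v_t − v_c| = |19.412 − 14.560| = 4.852 km/s.

Δv₂ = 4.85 km/s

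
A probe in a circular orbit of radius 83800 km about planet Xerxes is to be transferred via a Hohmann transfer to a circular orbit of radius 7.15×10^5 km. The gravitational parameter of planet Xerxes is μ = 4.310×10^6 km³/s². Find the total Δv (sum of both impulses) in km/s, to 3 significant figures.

The Hohmann ellipse has a_t = (r₁ + r₂)/2 = 3.994×10^5 km.
At r₁ the circular-orbit speed is v₁ = √(μ/r₁) = 7.171609 km/s.
On the transfer ellipse at r₁, vis-viva gives v_p = √[μ(2/r₁ − 1/a_t)] = 9.595456 km/s.
First burn Δv₁ = |v_p − v₁| = 2.4238 km/s.
At r₂, v₂ = √(μ/r₂) = 2.4552 km/s.
Transfer-orbit speed at r₂: v_a = √[μ(2/r₂ − 1/a_t)] = 1.1246 km/s.
Second burn Δv₂ = |v₂ − v_a| = 1.3306 km/s.
Δv = Δv₁ + Δv₂ = 2.4238 + 1.3306 = 3.754 km/s.

Δv = 3.75 km/s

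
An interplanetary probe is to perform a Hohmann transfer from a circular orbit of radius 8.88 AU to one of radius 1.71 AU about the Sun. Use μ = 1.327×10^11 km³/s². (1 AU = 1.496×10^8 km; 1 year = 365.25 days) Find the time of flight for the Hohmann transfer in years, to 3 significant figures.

t = 6.09 years

In km: r₁ = 8.88 × 1.496×10^8 = 1.328448×10^9 km; r₂ = 1.71 × 1.496×10^8 = 2.55816×10^8 km.
Transfer-ellipse semi-major axis a_t = (r₁ + r₂)/2 = (1.328448×10^9 + 2.55816×10^8)/2 = 7.92132×10^8 km.
Transfer time t = π√(a_t³/μ) = π√((7.92132×10^8)³ / 1.327×10^11) = 1.923×10^8 s.
Converting: 1.923×10^8 s ÷ 3.15576×10^7 s/year (365.25 × 86400) = 6.09 years.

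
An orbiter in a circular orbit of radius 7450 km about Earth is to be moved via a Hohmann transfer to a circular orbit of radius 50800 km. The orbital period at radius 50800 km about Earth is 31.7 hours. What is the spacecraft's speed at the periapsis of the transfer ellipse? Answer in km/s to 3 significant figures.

v = 9.65 km/s

From Kepler's third law T² = 4π²r³/μ at r = 50800 km, T = 31.7 hours = 31.7 × 3600 s = 1.1412×10^5 s: μ = 4π²r³/T² = 3.97400×10^5 km³/s².
Transfer-ellipse semi-major axis a_t = (r₁ + r₂)/2 = (7450 + 50800)/2 = 29125 km.
The periapsis of the transfer ellipse is at r = 7450 km.
From the vis-viva equation, v = √[μ(2/r − 1/a_t)] = 9.646 km/s.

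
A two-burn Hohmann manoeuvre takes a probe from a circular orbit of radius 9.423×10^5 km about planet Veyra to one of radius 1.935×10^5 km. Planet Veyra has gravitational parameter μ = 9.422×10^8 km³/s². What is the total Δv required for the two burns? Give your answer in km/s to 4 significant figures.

Δv = 33.27 km/s

Transfer-ellipse semi-major axis a_t = (r₁ + r₂)/2 = (9.423×10^5 + 1.935×10^5)/2 = 5.679×10^5 km.
At r₁ the circular-orbit speed is v₁ = √(μ/r₁) = 31.62 km/s.
On the transfer ellipse at r₁, vis-viva gives v_a = √[μ(2/r₁ − 1/a_t)] = 18.46 km/s.
First burn Δv₁ = |v_a − v₁| = 13.16 km/s.
At r₂, v₂ = √(μ/r₂) = 69.78 km/s.
Transfer-orbit speed at r₂: v_p = √[μ(2/r₂ − 1/a_t)] = 89.89 km/s.
Second burn Δv₂ = |v₂ − v_p| = 20.11 km/s.
Δv = Δv₁ + Δv₂ = 13.16 + 20.11 = 33.27 km/s.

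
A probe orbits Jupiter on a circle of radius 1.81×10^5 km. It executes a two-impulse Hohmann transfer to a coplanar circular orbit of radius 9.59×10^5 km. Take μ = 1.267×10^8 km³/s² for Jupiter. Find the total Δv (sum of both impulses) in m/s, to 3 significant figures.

Δv = 12900 m/s

Transfer-ellipse semi-major axis a_t = (r₁ + r₂)/2 = (1.810×10^5 + 9.590×10^5)/2 = 5.700×10^5 km.
Circular speed at r₁: v₁ = √(μ/r₁) = √(1.267×10^8/1.810×10^5) = 26.46 km/s.
Transfer-orbit speed at r₁ (vis-viva): v_p = √[μ(2/r₁ − 1/a_t)] = 34.32 km/s.
First burn Δv₁ = |v_p − v₁| = 7.860 km/s.
Circular speed at r₂: v₂ = √(μ/r₂) = 11.494 km/s.
Transfer-orbit speed at r₂: v_a = √[μ(2/r₂ − 1/a_t)] = 6.4771 km/s.
Second burn Δv₂ = |v₂ − v_a| = 5.017 km/s.
Δv = Δv₁ + Δv₂ = 7.860 + 5.017 = 12.88 km/s.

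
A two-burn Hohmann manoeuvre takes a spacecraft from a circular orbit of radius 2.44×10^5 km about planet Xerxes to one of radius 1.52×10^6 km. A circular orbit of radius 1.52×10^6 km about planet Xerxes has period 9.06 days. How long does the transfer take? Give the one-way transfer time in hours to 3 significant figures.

From Kepler's third law T² = 4π²r³/μ at r = 1.52×10^6 km, T = 9.06 days = 9.06 × 86400 s = 7.82784×10^5 s: μ = 4π²r³/T² = 2.26259×10^8 km³/s².
Semi-major axis of the transfer orbit: a_t = (2.440×10^5 + 1.520×10^6)/2 = 8.820×10^5 km.
Transfer time t = π√(a_t³/μ) = π√((8.820×10^5)³ / 2.26259×10^8) = 1.730×10^5 s.
Converting: 1.730×10^5 s ÷ 3600 s/hour = 48.1 hours.

t = 48.1 hours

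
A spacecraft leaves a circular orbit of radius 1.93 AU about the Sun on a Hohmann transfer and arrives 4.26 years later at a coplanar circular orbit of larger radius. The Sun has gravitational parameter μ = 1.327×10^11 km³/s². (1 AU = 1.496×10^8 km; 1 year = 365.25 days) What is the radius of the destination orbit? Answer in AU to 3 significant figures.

r₂ = 6.41 AU

In km: r₁ = 1.93 × 1.496×10^8 = 2.88728×10^8 km.
Transfer time t = 4.26 years × 365.25 × 86400 s = 1.34435376×10^8 s, and t = π√(a_t³/μ).
So a_t = (μ t²/π²)^(1/3) = (1.327×10^11 × (1.34435376×10^8)² / π²)^(1/3) = 6.2402×10^8 km.
Since a_t = (r₁ + r₂)/2, r₂ = 2a_t − r₁ = 2×6.2402×10^8 − 2.88728×10^8 = 9.59312×10^8 km.
In AU: r₂ = 9.59312×10^8 / 1.496×10^8 = 6.41 AU.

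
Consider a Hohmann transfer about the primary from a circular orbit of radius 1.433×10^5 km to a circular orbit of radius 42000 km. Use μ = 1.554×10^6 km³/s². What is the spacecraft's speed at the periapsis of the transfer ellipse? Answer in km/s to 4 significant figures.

v = 7.565 km/s

Transfer-ellipse semi-major axis a_t = (r₁ + r₂)/2 = (1.433×10^5 + 42000)/2 = 92650 km.
At periapsis, r = 42000 km.
From the vis-viva equation, v = √[μ(2/r − 1/a_t)] = 7.565 km/s.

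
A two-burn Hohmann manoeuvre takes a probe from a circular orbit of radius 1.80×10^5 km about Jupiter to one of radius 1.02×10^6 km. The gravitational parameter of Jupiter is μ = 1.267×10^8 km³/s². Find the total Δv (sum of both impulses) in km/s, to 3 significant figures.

Transfer-ellipse semi-major axis a_t = (r₁ + r₂)/2 = (1.800×10^5 + 1.020×10^6)/2 = 6.000×10^5 km.
Circular speed at r₁: v₁ = √(μ/r₁) = √(1.267×10^8/1.800×10^5) = 26.531 km/s.
On the transfer ellipse at r₁, vis-viva equation gives v_p = √[μ(2/r₁ − 1/a_t)] = 34.592 km/s.
First burn Δv₁ = |v_p − v₁| = 8.061 km/s.
Circular speed at r₂: v₂ = √(μ/r₂) = 11.1452 km/s.
Transfer-orbit speed at r₂: v_a = √[μ(2/r₂ − 1/a_t)] = 6.10448 km/s.
Second burn Δv₂ = |v₂ − v_a| = 5.041 km/s.
Total Δv = Δv₁ + Δv₂ = 13.10 km/s.

Δv = 13.1 km/s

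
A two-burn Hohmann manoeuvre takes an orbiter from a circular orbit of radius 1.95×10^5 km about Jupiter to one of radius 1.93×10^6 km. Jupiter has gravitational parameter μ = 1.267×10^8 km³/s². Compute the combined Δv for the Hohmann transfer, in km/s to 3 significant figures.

Δv = 13.5 km/s

Transfer-ellipse semi-major axis a_t = (r₁ + r₂)/2 = (1.950×10^5 + 1.930×10^6)/2 = 1.0625×10^6 km.
At r₁ the circular-orbit speed is v₁ = √(μ/r₁) = 25.490 km/s.
On the transfer ellipse at r₁, vis-viva equation gives v_p = √[μ(2/r₁ − 1/a_t)] = 34.355 km/s.
First burn Δv₁ = |v_p − v₁| = 8.865 km/s.
Circular speed at r₂: v₂ = √(μ/r₂) = 8.102 km/s.
Transfer-orbit speed at r₂: v_a = √[μ(2/r₂ − 1/a_t)] = 3.471 km/s.
Second burn Δv₂ = |v₂ − v_a| = 4.631 km/s.
Δv = Δv₁ + Δv₂ = 8.865 + 4.631 = 13.50 km/s.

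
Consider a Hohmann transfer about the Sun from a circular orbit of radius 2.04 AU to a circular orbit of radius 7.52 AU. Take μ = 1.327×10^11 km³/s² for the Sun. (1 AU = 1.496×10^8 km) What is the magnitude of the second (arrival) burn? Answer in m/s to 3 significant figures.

Δv₂ = 3770 m/s

In km: r₁ = 2.04 × 1.496×10^8 = 3.05184×10^8 km; r₂ = 7.52 × 1.496×10^8 = 1.124992×10^9 km.
Semi-major axis of the transfer orbit: a_t = (3.05184×10^8 + 1.124992×10^9)/2 = 7.15088×10^8 km.
Circular speed at r = 1.124992×10^9 km: v_c = √(μ/r) = 10.861 km/s.
Transfer-orbit speed at the same r (vis-viva, a = a_t): v_t = √[μ(2/r − 1/a_t)] = 7.0952 km/s.
Δv₂ = |v_t − v_c| = |7.0952 − 10.861| = 3.766 km/s.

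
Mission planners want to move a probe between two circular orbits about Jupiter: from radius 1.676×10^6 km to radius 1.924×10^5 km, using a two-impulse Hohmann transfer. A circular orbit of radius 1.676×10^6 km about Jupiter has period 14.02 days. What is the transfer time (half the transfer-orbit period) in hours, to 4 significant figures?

From Kepler's third law T² = 4π²r³/μ at r = 1.676×10^6 km, T = 14.02 days = 14.02 × 86400 s = 1.211328×10^6 s: μ = 4π²r³/T² = 1.26665×10^8 km³/s².
Transfer-ellipse semi-major axis a_t = (r₁ + r₂)/2 = (1.676×10^6 + 1.924×10^5)/2 = 9.342×10^5 km.
Transfer time t = π√(a_t³/μ) = π√((9.342×10^5)³ / 1.26665×10^8) = 2.5205×10^5 s.
Converting: 2.5205×10^5 s ÷ 3600 s/hour = 70.01 hours.

t = 70.01 hours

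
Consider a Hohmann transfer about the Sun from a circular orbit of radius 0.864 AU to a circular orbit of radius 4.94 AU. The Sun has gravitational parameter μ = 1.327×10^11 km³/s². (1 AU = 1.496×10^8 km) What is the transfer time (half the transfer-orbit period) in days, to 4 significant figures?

In km: r₁ = 0.864 × 1.496×10^8 = 1.292544×10^8 km; r₂ = 4.94 × 1.496×10^8 = 7.39024×10^8 km.
Semi-major axis of the transfer orbit: a_t = (1.292544×10^8 + 7.39024×10^8)/2 = 4.341392×10^8 km.
Half the transfer-orbit period gives t = π√(a_t³/μ) = 7.801×10^7 s.
Converting: 7.801×10^7 s ÷ 86400 s/day = 902.9 days.

t = 902.9 days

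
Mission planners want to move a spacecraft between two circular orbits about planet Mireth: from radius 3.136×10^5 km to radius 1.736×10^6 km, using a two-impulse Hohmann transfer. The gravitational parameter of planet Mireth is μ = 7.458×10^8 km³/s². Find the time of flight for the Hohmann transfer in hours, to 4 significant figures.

t = 33.15 hours

The Hohmann ellipse has a_t = (r₁ + r₂)/2 = 1.0248×10^6 km.
Half the transfer-orbit period gives t = π√(a_t³/μ) = 1.1934×10^5 s.
Converting: 1.1934×10^5 s ÷ 3600 s/hour = 33.15 hours.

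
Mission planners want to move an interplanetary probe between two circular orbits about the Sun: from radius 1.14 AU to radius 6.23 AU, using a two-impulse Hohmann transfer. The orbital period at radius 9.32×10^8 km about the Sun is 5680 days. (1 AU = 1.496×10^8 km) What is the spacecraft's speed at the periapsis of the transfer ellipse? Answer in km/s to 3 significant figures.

From Kepler's third law T² = 4π²r³/μ at r = 9.32×10^8 km, T = 5680 days = 5680 × 86400 s = 4.90752×10^8 s: μ = 4π²r³/T² = 1.32704×10^11 km³/s².
In km: r₁ = 1.14 × 1.496×10^8 = 1.70544×10^8 km; r₂ = 6.23 × 1.496×10^8 = 9.32008×10^8 km.
Transfer-ellipse semi-major axis a_t = (r₁ + r₂)/2 = (1.70544×10^8 + 9.32008×10^8)/2 = 5.51276×10^8 km.
At periapsis, r = 1.70544×10^8 km.
Vis-viva: v = √[μ(2/r − 1/a_t)] = √[1.32704×10^11 × (2/1.70544×10^8 − 1/5.51276×10^8)] = 36.27 km/s.

v = 36.3 km/s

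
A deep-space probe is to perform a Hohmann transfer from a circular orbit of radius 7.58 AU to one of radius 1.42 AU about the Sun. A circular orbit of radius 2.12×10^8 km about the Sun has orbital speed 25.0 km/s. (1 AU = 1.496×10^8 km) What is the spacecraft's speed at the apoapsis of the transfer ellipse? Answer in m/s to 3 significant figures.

v = 6070 m/s

From the circular-orbit relation v² = μ/r at r = 2.12×10^8 km: μ = v²r = (25.0)² × 2.12×10^8 = 1.32500×10^11 km³/s².
In km: r₁ = 7.58 × 1.496×10^8 = 1.133968×10^9 km; r₂ = 1.42 × 1.496×10^8 = 2.12432×10^8 km.
Semi-major axis of the transfer orbit: a_t = (1.133968×10^9 + 2.12432×10^8)/2 = 6.732×10^8 km.
At apoapsis, r = 1.133968×10^9 km.
Applying v² = μ(2/r − 1/a_t): v = 6.072 km/s.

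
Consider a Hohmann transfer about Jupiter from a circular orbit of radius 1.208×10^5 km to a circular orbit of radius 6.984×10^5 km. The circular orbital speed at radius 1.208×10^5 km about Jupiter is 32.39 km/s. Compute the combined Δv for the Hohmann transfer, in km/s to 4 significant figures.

From the circular-orbit relation v² = μ/r at r = 1.208×10^5 km: μ = v²r = (32.39)² × 1.208×10^5 = 1.26733×10^8 km³/s².
Transfer-ellipse semi-major axis a_t = (r₁ + r₂)/2 = (1.208×10^5 + 6.984×10^5)/2 = 4.096×10^5 km.
At r₁ the circular-orbit speed is v₁ = √(μ/r₁) = 32.390 km/s.
On the transfer ellipse at r₁, vis-viva gives v_p = √[μ(2/r₁ − 1/a_t)] = 42.294 km/s.
First burn Δv₁ = |v_p − v₁| = 9.904 km/s.
At r₂, v₂ = √(μ/r₂) = 13.4708 km/s.
Transfer-orbit speed at r₂: v_a = √[μ(2/r₂ − 1/a_t)] = 7.31553 km/s.
Second burn Δv₂ = |v₂ − v_a| = 6.155 km/s.
Δv = Δv₁ + Δv₂ = 9.904 + 6.155 = 16.06 km/s.

Δv = 16.06 km/s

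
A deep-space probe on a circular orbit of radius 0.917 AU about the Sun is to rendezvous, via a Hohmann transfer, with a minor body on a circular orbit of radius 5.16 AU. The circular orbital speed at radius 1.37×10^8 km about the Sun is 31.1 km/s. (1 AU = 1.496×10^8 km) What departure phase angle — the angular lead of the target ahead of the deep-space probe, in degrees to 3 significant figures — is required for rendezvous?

From the circular-orbit relation v² = μ/r at r = 1.37×10^8 km: μ = v²r = (31.1)² × 1.37×10^8 = 1.32508×10^11 km³/s².
In km: r₁ = 0.917 × 1.496×10^8 = 1.371832×10^8 km; r₂ = 5.16 × 1.496×10^8 = 7.71936×10^8 km.
Semi-major axis of the transfer orbit: a_t = (1.371832×10^8 + 7.71936×10^8)/2 = 4.545596×10^8 km.
Transfer time t = π√(a_t³/μ) = 8.3640×10^7 s.
Target angular speed ω₂ = √(μ/r₂³) = 1.6973×10^-8 rad/s.
Angle swept by the target during transfer: ω₂·t = 1.4196 rad = 81.34°.
Arrival is 180° from departure on the ellipse, so φ = 180° − 81.34° = 98.7°.

φ = 98.7°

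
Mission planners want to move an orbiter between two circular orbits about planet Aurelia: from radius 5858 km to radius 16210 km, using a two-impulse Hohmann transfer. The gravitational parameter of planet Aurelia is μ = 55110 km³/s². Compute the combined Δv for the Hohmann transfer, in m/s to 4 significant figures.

The Hohmann ellipse has a_t = (r₁ + r₂)/2 = 11034 km.
At r₁ the circular-orbit speed is v₁ = √(μ/r₁) = 3.0672 km/s.
On the transfer ellipse at r₁, vis-viva equation gives v_p = √[μ(2/r₁ − 1/a_t)] = 3.7176 km/s.
First burn Δv₁ = |v_p − v₁| = 0.6504 km/s.
At r₂, v₂ = √(μ/r₂) = 1.84384 km/s.
Transfer-orbit speed at r₂: v_a = √[μ(2/r₂ − 1/a_t)] = 1.34348 km/s.
Second burn Δv₂ = |v₂ − v_a| = 0.5004 km/s.
Δv = Δv₁ + Δv₂ = 0.6504 + 0.5004 = 1.151 km/s.

Δv = 1151 m/s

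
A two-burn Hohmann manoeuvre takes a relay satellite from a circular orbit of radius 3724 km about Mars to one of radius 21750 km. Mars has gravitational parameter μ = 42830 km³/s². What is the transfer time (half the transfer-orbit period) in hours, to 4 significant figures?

The Hohmann ellipse has a_t = (r₁ + r₂)/2 = 12737 km.
Half the transfer-orbit period gives t = π√(a_t³/μ) = 21820 s.
Converting: 21820 s ÷ 3600 s/hour = 6.061 hours.

t = 6.061 hours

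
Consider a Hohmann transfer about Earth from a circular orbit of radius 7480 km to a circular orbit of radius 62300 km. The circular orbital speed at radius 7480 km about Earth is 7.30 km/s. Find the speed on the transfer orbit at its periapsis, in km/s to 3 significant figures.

v = 9.75 km/s

From the circular-orbit relation v² = μ/r at r = 7480 km: μ = v²r = (7.30)² × 7480 = 3.98609×10^5 km³/s².
Transfer-ellipse semi-major axis a_t = (r₁ + r₂)/2 = (7480 + 62300)/2 = 34890 km.
The periapsis of the transfer ellipse is at r = 7480 km.
From the vis-viva equation, v = √[μ(2/r − 1/a_t)] = 9.755 km/s.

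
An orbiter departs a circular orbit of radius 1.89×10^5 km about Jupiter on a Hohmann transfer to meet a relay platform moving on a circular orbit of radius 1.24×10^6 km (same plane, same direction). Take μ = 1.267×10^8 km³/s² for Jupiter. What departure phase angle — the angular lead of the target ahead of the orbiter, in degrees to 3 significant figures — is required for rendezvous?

φ = 101°

Transfer-ellipse semi-major axis a_t = (r₁ + r₂)/2 = (1.890×10^5 + 1.240×10^6)/2 = 7.145×10^5 km.
The half-period of the transfer ellipse is t = π√(a_t³/μ) = 1.6856×10^5 s.
Target angular speed ω₂ = √(μ/r₂³) = 8.1518×10^-6 rad/s.
Angle swept by the target during transfer: ω₂·t = 1.3741 rad = 78.73°.
Arrival is 180° from departure on the ellipse, so φ = 180° − 78.73° = 101°.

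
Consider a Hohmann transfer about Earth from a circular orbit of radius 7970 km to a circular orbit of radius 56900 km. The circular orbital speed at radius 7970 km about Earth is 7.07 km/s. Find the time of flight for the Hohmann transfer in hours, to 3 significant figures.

t = 8.08 hours

From the circular-orbit relation v² = μ/r at r = 7970 km: μ = v²r = (7.07)² × 7970 = 3.98380×10^5 km³/s².
Semi-major axis of the transfer orbit: a_t = (7970 + 56900)/2 = 32435 km.
By Kepler's third law the transfer-orbit period is T = 2π√(a_t³/μ), so t = T/2 = 29080 s.
Converting: 29080 s ÷ 3600 s/hour = 8.08 hours.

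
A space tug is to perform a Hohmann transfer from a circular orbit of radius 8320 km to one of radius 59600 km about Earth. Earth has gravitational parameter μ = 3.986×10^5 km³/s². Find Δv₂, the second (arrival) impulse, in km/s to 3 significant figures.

Δv₂ = 1.31 km/s

Transfer-ellipse semi-major axis a_t = (r₁ + r₂)/2 = (8320 + 59600)/2 = 33960 km.
On the circular orbit at r = 59600 km, v_c = √(μ/r) = 2.586 km/s.
Transfer-orbit speed at the same r (vis-viva, a = a_t): v_t = √[μ(2/r − 1/a_t)] = 1.280 km/s.
Δv₂ = |v_t − v_c| = |1.280 − 2.586| = 1.306 km/s.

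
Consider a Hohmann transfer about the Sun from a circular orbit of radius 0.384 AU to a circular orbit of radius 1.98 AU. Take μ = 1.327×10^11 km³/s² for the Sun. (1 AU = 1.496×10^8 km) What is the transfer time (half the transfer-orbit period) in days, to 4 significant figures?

t = 234.7 days

In km: r₁ = 0.384 × 1.496×10^8 = 5.74464×10^7 km; r₂ = 1.98 × 1.496×10^8 = 2.96208×10^8 km.
The Hohmann ellipse has a_t = (r₁ + r₂)/2 = 1.768272×10^8 km.
Half the transfer-orbit period gives t = π√(a_t³/μ) = 2.028×10^7 s.
Converting: 2.028×10^7 s ÷ 86400 s/day = 234.7 days.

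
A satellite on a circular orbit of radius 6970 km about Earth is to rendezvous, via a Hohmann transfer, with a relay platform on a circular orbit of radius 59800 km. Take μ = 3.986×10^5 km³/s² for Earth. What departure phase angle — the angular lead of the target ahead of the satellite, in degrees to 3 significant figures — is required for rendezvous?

φ = 105°

Transfer-ellipse semi-major axis a_t = (r₁ + r₂)/2 = (6970 + 59800)/2 = 33385 km.
The half-period of the transfer ellipse is t = π√(a_t³/μ) = 30353.47 s.
Target angular speed ω₂ = √(μ/r₂³) = 4.317346×10^-5 rad/s.
Angle swept by the target during transfer: ω₂·t = 1.31046 rad = 75.08°.
Arrival is 180° from departure on the ellipse, so φ = 180° − 75.08° = 105°.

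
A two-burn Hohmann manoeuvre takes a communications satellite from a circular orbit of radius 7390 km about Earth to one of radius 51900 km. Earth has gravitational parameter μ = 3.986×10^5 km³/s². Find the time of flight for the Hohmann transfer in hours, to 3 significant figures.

The Hohmann ellipse has a_t = (r₁ + r₂)/2 = 29645 km.
Half the transfer-orbit period gives t = π√(a_t³/μ) = 25400 s.
Converting: 25400 s ÷ 3600 s/hour = 7.06 hours.

t = 7.06 hours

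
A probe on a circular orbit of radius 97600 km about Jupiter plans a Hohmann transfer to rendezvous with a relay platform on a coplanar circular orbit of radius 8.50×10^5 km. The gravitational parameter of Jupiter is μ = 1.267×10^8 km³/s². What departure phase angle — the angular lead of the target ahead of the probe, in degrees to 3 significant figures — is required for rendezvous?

φ = 105°

Semi-major axis of the transfer orbit: a_t = (97600 + 8.500×10^5)/2 = 4.738×10^5 km.
The half-period of the transfer ellipse is t = π√(a_t³/μ) = 91024 s.
The target's mean motion on its circular orbit is ω₂ = √(μ/r₂³) = 1.4363×10^-5 rad/s.
Angle swept by the target during transfer: ω₂·t = 1.3074 rad = 74.91°.
Arrival is 180° from departure on the ellipse, so φ = 180° − 74.91° = 105°.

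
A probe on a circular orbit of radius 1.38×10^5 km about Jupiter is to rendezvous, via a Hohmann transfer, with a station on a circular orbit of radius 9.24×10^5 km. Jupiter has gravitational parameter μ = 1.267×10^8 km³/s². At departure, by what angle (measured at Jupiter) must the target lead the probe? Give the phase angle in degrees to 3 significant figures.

Semi-major axis of the transfer orbit: a_t = (1.380×10^5 + 9.240×10^5)/2 = 5.310×10^5 km.
The half-period of the transfer ellipse is t = π√(a_t³/μ) = 1.0799×10^5 s.
The target's mean motion on its circular orbit is ω₂ = √(μ/r₂³) = 1.2673×10^-5 rad/s.
Angle swept by the target during transfer: ω₂·t = 1.3686 rad = 78.42°.
Arrival is 180° from departure on the ellipse, so φ = 180° − 78.42° = 102°.

φ = 102°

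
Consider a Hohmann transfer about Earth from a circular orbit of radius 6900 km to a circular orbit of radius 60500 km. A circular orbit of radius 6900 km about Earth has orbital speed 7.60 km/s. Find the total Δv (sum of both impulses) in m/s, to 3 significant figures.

From the circular-orbit relation v² = μ/r at r = 6900 km: μ = v²r = (7.60)² × 6900 = 3.98544×10^5 km³/s².
Transfer-ellipse semi-major axis a_t = (r₁ + r₂)/2 = (6900 + 60500)/2 = 33700 km.
Circular speed at r₁: v₁ = √(μ/r₁) = √(3.98544×10^5/6900) = 7.6000 km/s.
On the transfer ellipse at r₁, vis-viva gives v_p = √[μ(2/r₁ − 1/a_t)] = 10.183 km/s.
First burn Δv₁ = |v_p − v₁| = 2.583 km/s.
At r₂, v₂ = √(μ/r₂) = 2.5666 km/s.
Transfer-orbit speed at r₂: v_a = √[μ(2/r₂ − 1/a_t)] = 1.1614 km/s.
Second burn Δv₂ = |v₂ − v_a| = 1.405 km/s.
Δv = Δv₁ + Δv₂ = 2.583 + 1.405 = 3.988 km/s.

Δv = 3990 m/s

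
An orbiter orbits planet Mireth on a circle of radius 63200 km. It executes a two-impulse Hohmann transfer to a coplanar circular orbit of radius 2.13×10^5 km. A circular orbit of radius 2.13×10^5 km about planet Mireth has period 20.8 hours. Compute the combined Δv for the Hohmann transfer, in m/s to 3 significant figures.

Δv = 13700 m/s

From Kepler's third law T² = 4π²r³/μ at r = 2.13×10^5 km, T = 20.8 hours = 20.8 × 3600 s = 74880 s: μ = 4π²r³/T² = 6.80404×10^7 km³/s².
Semi-major axis of the transfer orbit: a_t = (63200 + 2.130×10^5)/2 = 1.381×10^5 km.
At r₁ the circular-orbit speed is v₁ = √(μ/r₁) = 32.811 km/s.
Transfer-orbit speed at r₁ (v² = μ(2/r − 1/a)): v_p = √[μ(2/r₁ − 1/a_t)] = 40.749 km/s.
First burn Δv₁ = |v_p − v₁| = 7.938 km/s.
At r₂, v₂ = √(μ/r₂) = 17.873 km/s.
Transfer-orbit speed at r₂: v_a = √[μ(2/r₂ − 1/a_t)] = 12.091 km/s.
Second burn Δv₂ = |v₂ − v_a| = 5.782 km/s.
Δv = Δv₁ + Δv₂ = 7.938 + 5.782 = 13.72 km/s.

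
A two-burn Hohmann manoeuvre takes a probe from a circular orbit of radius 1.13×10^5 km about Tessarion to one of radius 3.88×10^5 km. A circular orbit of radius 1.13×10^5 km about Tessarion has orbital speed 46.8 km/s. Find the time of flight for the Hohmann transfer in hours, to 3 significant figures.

t = 6.95 hours

From the circular-orbit relation v² = μ/r at r = 1.13×10^5 km: μ = v²r = (46.8)² × 1.13×10^5 = 2.47497×10^8 km³/s².
Transfer-ellipse semi-major axis a_t = (r₁ + r₂)/2 = (1.130×10^5 + 3.880×10^5)/2 = 2.505×10^5 km.
Half the transfer-orbit period gives t = π√(a_t³/μ) = 25037 s.
Converting: 25037 s ÷ 3600 s/hour = 6.95 hours.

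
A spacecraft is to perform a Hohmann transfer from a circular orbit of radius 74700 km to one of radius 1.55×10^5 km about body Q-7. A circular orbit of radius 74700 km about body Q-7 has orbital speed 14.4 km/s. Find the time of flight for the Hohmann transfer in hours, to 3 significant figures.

From the circular-orbit relation v² = μ/r at r = 74700 km: μ = v²r = (14.4)² × 74700 = 1.54898×10^7 km³/s².
Transfer-ellipse semi-major axis a_t = (r₁ + r₂)/2 = (74700 + 1.550×10^5)/2 = 1.1485×10^5 km.
By Kepler's third law the transfer-orbit period is T = 2π√(a_t³/μ), so t = T/2 = 31070 s.
Converting: 31070 s ÷ 3600 s/hour = 8.63 hours.

t = 8.63 hours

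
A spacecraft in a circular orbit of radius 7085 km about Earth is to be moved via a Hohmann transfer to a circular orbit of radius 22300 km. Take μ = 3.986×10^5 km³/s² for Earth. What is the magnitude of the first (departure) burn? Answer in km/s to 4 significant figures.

Δv₁ = 1.740 km/s

The Hohmann ellipse has a_t = (r₁ + r₂)/2 = 14692.5 km.
On the circular orbit at r = 7085 km, v_c = √(μ/r) = 7.501 km/s.
Vis-viva on the transfer ellipse at r = 7085 km gives v_t = √[μ(2/r − 1/a_t)] = 9.241 km/s.
Δv₁ = |v_t − v_c| = |9.241 − 7.501| = 1.740 km/s.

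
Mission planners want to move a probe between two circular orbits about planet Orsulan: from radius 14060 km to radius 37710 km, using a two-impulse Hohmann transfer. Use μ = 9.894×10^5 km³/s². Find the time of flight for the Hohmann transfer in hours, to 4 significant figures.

t = 3.654 hours

The Hohmann ellipse has a_t = (r₁ + r₂)/2 = 25885 km.
Half the transfer-orbit period gives t = π√(a_t³/μ) = 13153 s.
Converting: 13153 s ÷ 3600 s/hour = 3.654 hours.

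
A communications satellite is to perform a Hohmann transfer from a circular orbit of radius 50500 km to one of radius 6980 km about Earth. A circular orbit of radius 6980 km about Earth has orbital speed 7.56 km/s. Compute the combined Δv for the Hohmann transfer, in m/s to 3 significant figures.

From the circular-orbit relation v² = μ/r at r = 6980 km: μ = v²r = (7.56)² × 6980 = 3.98932×10^5 km³/s².
The Hohmann ellipse has a_t = (r₁ + r₂)/2 = 28740 km.
At r₁ the circular-orbit speed is v₁ = √(μ/r₁) = 2.811 km/s.
Transfer-orbit speed at r₁ (vis-viva): v_a = √[μ(2/r₁ − 1/a_t)] = 1.385 km/s.
First burn Δv₁ = |v_a − v₁| = 1.426 km/s.
At r₂, v₂ = √(μ/r₂) = 7.5600 km/s.
Transfer-orbit speed at r₂: v_p = √[μ(2/r₂ − 1/a_t)] = 10.021 km/s.
Second burn Δv₂ = |v₂ − v_p| = 2.461 km/s.
Δv = Δv₁ + Δv₂ = 1.426 + 2.461 = 3.887 km/s.

Δv = 3890 m/s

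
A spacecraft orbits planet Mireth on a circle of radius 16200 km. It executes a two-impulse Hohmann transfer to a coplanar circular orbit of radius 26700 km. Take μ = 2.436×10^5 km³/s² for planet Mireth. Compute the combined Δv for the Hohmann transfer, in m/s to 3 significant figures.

Δv = 844 m/s

Transfer-ellipse semi-major axis a_t = (r₁ + r₂)/2 = (16200 + 26700)/2 = 21450 km.
Circular speed at r₁: v₁ = √(μ/r₁) = √(2.436×10^5/16200) = 3.8778 km/s.
On the transfer ellipse at r₁, vis-viva gives v_p = √[μ(2/r₁ − 1/a_t)] = 4.3264 km/s.
First burn Δv₁ = |v_p − v₁| = 0.4486 km/s.
At r₂, v₂ = √(μ/r₂) = 3.0205 km/s.
Transfer-orbit speed at r₂: v_a = √[μ(2/r₂ − 1/a_t)] = 2.6250 km/s.
Second burn Δv₂ = |v₂ − v_a| = 0.3955 km/s.
Total Δv = Δv₁ + Δv₂ = 0.8441 km/s.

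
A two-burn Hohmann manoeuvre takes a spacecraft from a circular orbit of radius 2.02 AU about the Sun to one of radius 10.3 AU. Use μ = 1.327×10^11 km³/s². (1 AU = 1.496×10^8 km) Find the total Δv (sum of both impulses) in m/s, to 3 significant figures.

Δv = 10100 m/s

In km: r₁ = 2.02 × 1.496×10^8 = 3.02192×10^8 km; r₂ = 10.3 × 1.496×10^8 = 1.54088×10^9 km.
Transfer-ellipse semi-major axis a_t = (r₁ + r₂)/2 = (3.02192×10^8 + 1.54088×10^9)/2 = 9.21536×10^8 km.
At r₁ the circular-orbit speed is v₁ = √(μ/r₁) = 20.955 km/s.
On the transfer ellipse at r₁, v² = μ(2/r − 1/a) gives v_p = √[μ(2/r₁ − 1/a_t)] = 27.097 km/s.
First burn Δv₁ = |v_p − v₁| = 6.142 km/s.
At r₂, v₂ = √(μ/r₂) = 9.280 km/s.
Transfer-orbit speed at r₂: v_a = √[μ(2/r₂ − 1/a_t)] = 5.314 km/s.
Second burn Δv₂ = |v₂ − v_a| = 3.966 km/s.
Total Δv = Δv₁ + Δv₂ = 10.11 km/s.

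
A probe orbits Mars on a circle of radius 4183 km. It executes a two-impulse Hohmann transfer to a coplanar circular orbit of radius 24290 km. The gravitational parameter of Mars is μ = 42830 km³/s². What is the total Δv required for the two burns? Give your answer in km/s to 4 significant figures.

The Hohmann ellipse has a_t = (r₁ + r₂)/2 = 14236.5 km.
Circular speed at r₁: v₁ = √(μ/r₁) = √(42830/4183) = 3.1999 km/s.
On the transfer ellipse at r₁, vis-viva gives v_p = √[μ(2/r₁ − 1/a_t)] = 4.1797 km/s.
First burn Δv₁ = |v_p − v₁| = 0.9798 km/s.
At r₂, v₂ = √(μ/r₂) = 1.3279 km/s.
Transfer-orbit speed at r₂: v_a = √[μ(2/r₂ − 1/a_t)] = 0.71978 km/s.
Second burn Δv₂ = |v₂ − v_a| = 0.6081 km/s.
Total Δv = Δv₁ + Δv₂ = 1.588 km/s.

Δv = 1.588 km/s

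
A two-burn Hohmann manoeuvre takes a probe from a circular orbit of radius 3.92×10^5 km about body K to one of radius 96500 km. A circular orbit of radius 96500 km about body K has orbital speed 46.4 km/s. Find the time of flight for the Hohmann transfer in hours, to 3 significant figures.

From the circular-orbit relation v² = μ/r at r = 96500 km: μ = v²r = (46.4)² × 96500 = 2.07761×10^8 km³/s².
Semi-major axis of the transfer orbit: a_t = (3.920×10^5 + 96500)/2 = 2.4425×10^5 km.
Half the transfer-orbit period gives t = π√(a_t³/μ) = 26310 s.
Converting: 26310 s ÷ 3600 s/hour = 7.31 hours.

t = 7.31 hours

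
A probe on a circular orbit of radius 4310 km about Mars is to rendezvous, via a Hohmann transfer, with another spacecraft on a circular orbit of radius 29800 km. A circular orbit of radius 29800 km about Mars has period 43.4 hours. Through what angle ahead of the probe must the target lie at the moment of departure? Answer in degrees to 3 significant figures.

φ = 102°

From Kepler's third law T² = 4π²r³/μ at r = 29800 km, T = 43.4 hours = 43.4 × 3600 s = 1.5624×10^5 s: μ = 4π²r³/T² = 42798.1 km³/s².
Transfer-ellipse semi-major axis a_t = (r₁ + r₂)/2 = (4310 + 29800)/2 = 17055 km.
The half-period of the transfer ellipse is t = π√(a_t³/μ) = 33823 s.
Target angular speed ω₂ = √(μ/r₂³) = 4.0215×10^-5 rad/s.
Angle swept by the target during transfer: ω₂·t = 1.3602 rad = 77.93°.
Arrival is 180° from departure on the ellipse, so φ = 180° − 77.93° = 102°.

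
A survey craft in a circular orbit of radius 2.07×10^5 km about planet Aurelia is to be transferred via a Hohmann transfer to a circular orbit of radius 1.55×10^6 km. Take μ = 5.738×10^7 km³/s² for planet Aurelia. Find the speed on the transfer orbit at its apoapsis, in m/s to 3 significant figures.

Semi-major axis of the transfer orbit: a_t = (2.070×10^5 + 1.550×10^6)/2 = 8.785×10^5 km.
At apoapsis, r = 1.550×10^6 km.
From the vis-viva equation, v = √[μ(2/r − 1/a_t)] = 2.953 km/s.

v = 2950 m/s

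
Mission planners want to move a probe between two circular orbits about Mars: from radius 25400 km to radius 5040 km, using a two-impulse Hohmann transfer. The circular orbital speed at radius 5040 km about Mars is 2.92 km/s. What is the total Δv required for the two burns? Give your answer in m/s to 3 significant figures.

From the circular-orbit relation v² = μ/r at r = 5040 km: μ = v²r = (2.92)² × 5040 = 42973.1 km³/s².
Transfer-ellipse semi-major axis a_t = (r₁ + r₂)/2 = (25400 + 5040)/2 = 15220 km.
Circular speed at r₁: v₁ = √(μ/r₁) = √(42973.1/25400) = 1.3007 km/s.
On the transfer ellipse at r₁, vis-viva gives v_a = √[μ(2/r₁ − 1/a_t)] = 0.74850 km/s.
First burn Δv₁ = |v_a − v₁| = 0.5522 km/s.
Circular speed at r₂: v₂ = √(μ/r₂) = 2.9200 km/s.
Transfer-orbit speed at r₂: v_p = √[μ(2/r₂ − 1/a_t)] = 3.7722 km/s.
Second burn Δv₂ = |v₂ − v_p| = 0.8522 km/s.
Δv = Δv₁ + Δv₂ = 0.5522 + 0.8522 = 1.404 km/s.

Δv = 1400 m/s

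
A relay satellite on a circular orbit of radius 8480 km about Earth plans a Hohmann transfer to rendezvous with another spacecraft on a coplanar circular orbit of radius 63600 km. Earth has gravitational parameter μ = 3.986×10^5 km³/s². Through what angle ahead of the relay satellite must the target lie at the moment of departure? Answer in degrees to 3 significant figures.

φ = 103°

Semi-major axis of the transfer orbit: a_t = (8480 + 63600)/2 = 36040 km.
The half-period of the transfer ellipse is t = π√(a_t³/μ) = 34050 s.
The target's mean motion on its circular orbit is ω₂ = √(μ/r₂³) = 3.936×10^-5 rad/s.
Angle swept by the target during transfer: ω₂·t = 1.340 rad = 76.78°.
Arrival is 180° from departure on the ellipse, so φ = 180° − 76.78° = 103°.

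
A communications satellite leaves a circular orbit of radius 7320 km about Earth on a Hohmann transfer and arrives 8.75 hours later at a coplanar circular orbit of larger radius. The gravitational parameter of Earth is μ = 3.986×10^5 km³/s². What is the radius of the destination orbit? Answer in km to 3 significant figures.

Transfer time t = 8.75 hours = 31500 s, and t = π√(a_t³/μ).
So a_t = (μ t²/π²)^(1/3) = (3.986×10^5 × (31500)² / π²)^(1/3) = 34220 km.
Since a_t = (r₁ + r₂)/2, r₂ = 2a_t − r₁ = 2×34220 − 7320 = 61120 km.

r₂ = 61100 km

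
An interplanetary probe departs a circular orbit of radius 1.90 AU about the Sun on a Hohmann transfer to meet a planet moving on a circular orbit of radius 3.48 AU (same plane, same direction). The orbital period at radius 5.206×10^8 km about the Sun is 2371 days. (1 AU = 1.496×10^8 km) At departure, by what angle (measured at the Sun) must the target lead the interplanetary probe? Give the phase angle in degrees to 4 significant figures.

φ = 57.67°

From Kepler's third law T² = 4π²r³/μ at r = 5.206×10^8 km, T = 2371 days = 2371 × 86400 s = 2.048544×10^8 s: μ = 4π²r³/T² = 1.32734×10^11 km³/s².
In km: r₁ = 1.90 × 1.496×10^8 = 2.8424×10^8 km; r₂ = 3.48 × 1.496×10^8 = 5.20608×10^8 km.
The Hohmann ellipse has a_t = (r₁ + r₂)/2 = 4.02424×10^8 km.
The half-period of the transfer ellipse is t = π√(a_t³/μ) = 6.961×10^7 s.
Target angular speed ω₂ = √(μ/r₂³) = 3.067×10^-8 rad/s.
Angle swept by the target during transfer: ω₂·t = 2.135 rad = 122.33°.
Arrival is 180° from departure on the ellipse, so φ = 180° − 122.33° = 57.67°.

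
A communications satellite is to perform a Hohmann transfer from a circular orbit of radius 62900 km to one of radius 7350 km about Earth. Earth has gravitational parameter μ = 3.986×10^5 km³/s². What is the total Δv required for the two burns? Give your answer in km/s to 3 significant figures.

Δv = 3.86 km/s

Semi-major axis of the transfer orbit: a_t = (62900 + 7350)/2 = 35125 km.
At r₁ the circular-orbit speed is v₁ = √(μ/r₁) = 2.5173 km/s.
On the transfer ellipse at r₁, v² = μ(2/r − 1/a) gives v_a = √[μ(2/r₁ − 1/a_t)] = 1.1515 km/s.
First burn Δv₁ = |v_a − v₁| = 1.366 km/s.
At r₂, v₂ = √(μ/r₂) = 7.36419 km/s.
Transfer-orbit speed at r₂: v_p = √[μ(2/r₂ − 1/a_t)] = 9.85467 km/s.
Second burn Δv₂ = |v₂ − v_p| = 2.490 km/s.
Total Δv = Δv₁ + Δv₂ = 3.856 km/s.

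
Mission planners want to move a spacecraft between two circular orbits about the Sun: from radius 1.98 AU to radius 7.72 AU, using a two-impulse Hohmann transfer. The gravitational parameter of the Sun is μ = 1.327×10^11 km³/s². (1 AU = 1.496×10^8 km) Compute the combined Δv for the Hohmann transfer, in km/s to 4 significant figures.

Δv = 9.408 km/s

In km: r₁ = 1.98 × 1.496×10^8 = 2.96208×10^8 km; r₂ = 7.72 × 1.496×10^8 = 1.154912×10^9 km.
Semi-major axis of the transfer orbit: a_t = (2.96208×10^8 + 1.154912×10^9)/2 = 7.2556×10^8 km.
Circular speed at r₁: v₁ = √(μ/r₁) = √(1.327×10^11/2.96208×10^8) = 21.166 km/s.
On the transfer ellipse at r₁, v² = μ(2/r − 1/a) gives v_p = √[μ(2/r₁ − 1/a_t)] = 26.704 km/s.
First burn Δv₁ = |v_p − v₁| = 5.538 km/s.
Circular speed at r₂: v₂ = √(μ/r₂) = 10.719 km/s.
Transfer-orbit speed at r₂: v_a = √[μ(2/r₂ − 1/a_t)] = 6.8489 km/s.
Second burn Δv₂ = |v₂ − v_a| = 3.870 km/s.
Δv = Δv₁ + Δv₂ = 5.538 + 3.870 = 9.408 km/s.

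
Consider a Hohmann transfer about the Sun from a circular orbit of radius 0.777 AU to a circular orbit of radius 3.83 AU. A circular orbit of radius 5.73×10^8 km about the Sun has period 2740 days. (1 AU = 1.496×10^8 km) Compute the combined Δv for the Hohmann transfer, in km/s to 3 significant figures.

Δv = 16.1 km/s

From Kepler's third law T² = 4π²r³/μ at r = 5.73×10^8 km, T = 2740 days = 2740 × 86400 s = 2.36736×10^8 s: μ = 4π²r³/T² = 1.32524×10^11 km³/s².
In km: r₁ = 0.777 × 1.496×10^8 = 1.162392×10^8 km; r₂ = 3.83 × 1.496×10^8 = 5.72968×10^8 km.
Semi-major axis of the transfer orbit: a_t = (1.162392×10^8 + 5.72968×10^8)/2 = 3.446036×10^8 km.
Circular speed at r₁: v₁ = √(μ/r₁) = √(1.32524×10^11/1.162392×10^8) = 33.76534 km/s.
Transfer-orbit speed at r₁ (v² = μ(2/r − 1/a)): v_p = √[μ(2/r₁ − 1/a_t)] = 43.53880 km/s.
First burn Δv₁ = |v_p − v₁| = 9.773 km/s.
Circular speed at r₂: v₂ = √(μ/r₂) = 15.2084 km/s.
Transfer-orbit speed at r₂: v_a = √[μ(2/r₂ − 1/a_t)] = 8.83281 km/s.
Second burn Δv₂ = |v₂ − v_a| = 6.376 km/s.
Δv = Δv₁ + Δv₂ = 9.773 + 6.376 = 16.15 km/s.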